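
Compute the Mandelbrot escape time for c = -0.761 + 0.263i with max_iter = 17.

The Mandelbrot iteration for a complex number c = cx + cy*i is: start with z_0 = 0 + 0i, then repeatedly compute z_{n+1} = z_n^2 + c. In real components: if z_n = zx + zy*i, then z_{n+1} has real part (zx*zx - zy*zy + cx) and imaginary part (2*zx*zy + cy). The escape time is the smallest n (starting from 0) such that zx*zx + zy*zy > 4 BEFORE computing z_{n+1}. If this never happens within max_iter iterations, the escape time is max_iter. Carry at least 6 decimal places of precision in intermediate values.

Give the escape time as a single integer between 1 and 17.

Answer: 12

Derivation:
z_0 = 0 + 0i, c = -0.7610 + 0.2630i
Iter 1: z = -0.7610 + 0.2630i, |z|^2 = 0.6483
Iter 2: z = -0.2510 + -0.1373i, |z|^2 = 0.0819
Iter 3: z = -0.7168 + 0.3319i, |z|^2 = 0.6240
Iter 4: z = -0.3573 + -0.2129i, |z|^2 = 0.1730
Iter 5: z = -0.6786 + 0.4151i, |z|^2 = 0.6329
Iter 6: z = -0.4728 + -0.3004i, |z|^2 = 0.3138
Iter 7: z = -0.6277 + 0.5471i, |z|^2 = 0.6933
Iter 8: z = -0.6663 + -0.4238i, |z|^2 = 0.6236
Iter 9: z = -0.4967 + 0.8278i, |z|^2 = 0.9320
Iter 10: z = -1.1996 + -0.5593i, |z|^2 = 1.7519
Iter 11: z = 0.3651 + 1.6049i, |z|^2 = 2.7091
Iter 12: z = -3.2035 + 1.4351i, |z|^2 = 12.3216
Escaped at iteration 12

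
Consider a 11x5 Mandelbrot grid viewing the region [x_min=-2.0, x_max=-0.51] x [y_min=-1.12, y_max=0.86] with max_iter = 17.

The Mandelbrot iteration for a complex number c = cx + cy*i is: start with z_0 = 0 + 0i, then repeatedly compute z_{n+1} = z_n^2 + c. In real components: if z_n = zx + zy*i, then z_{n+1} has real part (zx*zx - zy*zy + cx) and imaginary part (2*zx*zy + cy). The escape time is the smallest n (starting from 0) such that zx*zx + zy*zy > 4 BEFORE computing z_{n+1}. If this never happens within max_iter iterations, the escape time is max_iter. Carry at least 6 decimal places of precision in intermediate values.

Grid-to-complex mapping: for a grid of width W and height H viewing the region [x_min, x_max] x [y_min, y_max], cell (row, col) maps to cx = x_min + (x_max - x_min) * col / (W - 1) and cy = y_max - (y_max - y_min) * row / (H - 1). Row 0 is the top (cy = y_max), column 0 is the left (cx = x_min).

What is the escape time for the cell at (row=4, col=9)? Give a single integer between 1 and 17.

z_0 = 0 + 0i, c = -0.6590 + -1.1200i
Iter 1: z = -0.6590 + -1.1200i, |z|^2 = 1.6887
Iter 2: z = -1.4791 + 0.3562i, |z|^2 = 2.3146
Iter 3: z = 1.4019 + -2.1736i, |z|^2 = 6.6900
Escaped at iteration 3

Answer: 3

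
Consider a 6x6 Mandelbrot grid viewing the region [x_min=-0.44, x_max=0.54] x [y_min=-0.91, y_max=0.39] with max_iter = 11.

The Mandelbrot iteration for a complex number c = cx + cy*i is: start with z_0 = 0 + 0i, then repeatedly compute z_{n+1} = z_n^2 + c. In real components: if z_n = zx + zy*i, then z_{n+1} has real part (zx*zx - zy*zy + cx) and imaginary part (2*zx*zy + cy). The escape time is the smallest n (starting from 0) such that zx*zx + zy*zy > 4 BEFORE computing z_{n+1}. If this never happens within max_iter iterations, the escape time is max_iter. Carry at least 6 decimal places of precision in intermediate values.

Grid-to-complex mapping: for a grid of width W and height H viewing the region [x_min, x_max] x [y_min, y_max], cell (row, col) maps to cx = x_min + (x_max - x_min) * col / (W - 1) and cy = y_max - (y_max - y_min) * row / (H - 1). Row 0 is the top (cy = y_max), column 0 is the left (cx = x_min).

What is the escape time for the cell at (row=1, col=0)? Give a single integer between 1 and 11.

z_0 = 0 + 0i, c = -0.4400 + 0.1300i
Iter 1: z = -0.4400 + 0.1300i, |z|^2 = 0.2105
Iter 2: z = -0.2633 + 0.0156i, |z|^2 = 0.0696
Iter 3: z = -0.3709 + 0.1218i, |z|^2 = 0.1524
Iter 4: z = -0.3173 + 0.0397i, |z|^2 = 0.1022
Iter 5: z = -0.3409 + 0.1048i, |z|^2 = 0.1272
Iter 6: z = -0.3348 + 0.0585i, |z|^2 = 0.1155
Iter 7: z = -0.3314 + 0.0908i, |z|^2 = 0.1180
Iter 8: z = -0.3385 + 0.0698i, |z|^2 = 0.1194
Iter 9: z = -0.3303 + 0.0827i, |z|^2 = 0.1160
Iter 10: z = -0.3377 + 0.0753i, |z|^2 = 0.1197

Answer: 11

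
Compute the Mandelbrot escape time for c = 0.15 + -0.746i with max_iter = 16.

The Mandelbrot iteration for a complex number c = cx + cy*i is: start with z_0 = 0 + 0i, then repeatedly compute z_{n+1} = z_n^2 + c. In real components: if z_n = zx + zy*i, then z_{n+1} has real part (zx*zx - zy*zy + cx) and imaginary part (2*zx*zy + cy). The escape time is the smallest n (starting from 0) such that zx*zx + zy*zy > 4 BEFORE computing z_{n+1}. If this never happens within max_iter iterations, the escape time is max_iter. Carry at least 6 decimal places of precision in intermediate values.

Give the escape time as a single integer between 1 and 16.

Answer: 6

Derivation:
z_0 = 0 + 0i, c = 0.1500 + -0.7460i
Iter 1: z = 0.1500 + -0.7460i, |z|^2 = 0.5790
Iter 2: z = -0.3840 + -0.9698i, |z|^2 = 1.0880
Iter 3: z = -0.6430 + -0.0012i, |z|^2 = 0.4135
Iter 4: z = 0.5635 + -0.7445i, |z|^2 = 0.8718
Iter 5: z = -0.0868 + -1.5851i, |z|^2 = 2.5199
Iter 6: z = -2.3549 + -0.4710i, |z|^2 = 5.7674
Escaped at iteration 6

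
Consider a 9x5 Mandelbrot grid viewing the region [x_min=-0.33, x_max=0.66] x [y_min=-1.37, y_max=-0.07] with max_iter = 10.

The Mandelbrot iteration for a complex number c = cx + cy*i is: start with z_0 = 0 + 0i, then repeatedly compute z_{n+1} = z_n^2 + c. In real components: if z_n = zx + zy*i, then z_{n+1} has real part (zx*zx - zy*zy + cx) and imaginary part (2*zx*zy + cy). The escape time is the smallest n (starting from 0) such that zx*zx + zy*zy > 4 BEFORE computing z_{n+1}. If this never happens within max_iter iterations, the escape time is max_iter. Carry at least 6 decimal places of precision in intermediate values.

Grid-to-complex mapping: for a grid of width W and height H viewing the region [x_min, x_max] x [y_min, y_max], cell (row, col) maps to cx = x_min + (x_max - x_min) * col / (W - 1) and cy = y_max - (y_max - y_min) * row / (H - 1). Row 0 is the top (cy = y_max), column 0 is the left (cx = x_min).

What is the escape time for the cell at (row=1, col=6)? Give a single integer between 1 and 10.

z_0 = 0 + 0i, c = 0.4125 + -0.3950i
Iter 1: z = 0.4125 + -0.3950i, |z|^2 = 0.3262
Iter 2: z = 0.4266 + -0.7209i, |z|^2 = 0.7017
Iter 3: z = 0.0749 + -1.0101i, |z|^2 = 1.0259
Iter 4: z = -0.6022 + -0.5462i, |z|^2 = 0.6610
Iter 5: z = 0.4768 + 0.2629i, |z|^2 = 0.2964
Iter 6: z = 0.5707 + -0.1444i, |z|^2 = 0.3466
Iter 7: z = 0.7174 + -0.5598i, |z|^2 = 0.8280
Iter 8: z = 0.6138 + -1.1981i, |z|^2 = 1.8123
Iter 9: z = -0.6463 + -1.8659i, |z|^2 = 3.8991

Answer: 10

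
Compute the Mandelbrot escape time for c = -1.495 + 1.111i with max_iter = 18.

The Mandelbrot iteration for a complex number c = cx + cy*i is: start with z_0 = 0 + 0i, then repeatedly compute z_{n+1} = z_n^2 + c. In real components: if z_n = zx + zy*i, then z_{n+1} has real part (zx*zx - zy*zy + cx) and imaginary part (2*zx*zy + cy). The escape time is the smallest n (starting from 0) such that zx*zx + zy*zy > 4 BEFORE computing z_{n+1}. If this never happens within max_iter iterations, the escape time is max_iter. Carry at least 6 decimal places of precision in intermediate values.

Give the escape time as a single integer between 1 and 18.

Answer: 2

Derivation:
z_0 = 0 + 0i, c = -1.4950 + 1.1110i
Iter 1: z = -1.4950 + 1.1110i, |z|^2 = 3.4693
Iter 2: z = -0.4943 + -2.2109i, |z|^2 = 5.1324
Escaped at iteration 2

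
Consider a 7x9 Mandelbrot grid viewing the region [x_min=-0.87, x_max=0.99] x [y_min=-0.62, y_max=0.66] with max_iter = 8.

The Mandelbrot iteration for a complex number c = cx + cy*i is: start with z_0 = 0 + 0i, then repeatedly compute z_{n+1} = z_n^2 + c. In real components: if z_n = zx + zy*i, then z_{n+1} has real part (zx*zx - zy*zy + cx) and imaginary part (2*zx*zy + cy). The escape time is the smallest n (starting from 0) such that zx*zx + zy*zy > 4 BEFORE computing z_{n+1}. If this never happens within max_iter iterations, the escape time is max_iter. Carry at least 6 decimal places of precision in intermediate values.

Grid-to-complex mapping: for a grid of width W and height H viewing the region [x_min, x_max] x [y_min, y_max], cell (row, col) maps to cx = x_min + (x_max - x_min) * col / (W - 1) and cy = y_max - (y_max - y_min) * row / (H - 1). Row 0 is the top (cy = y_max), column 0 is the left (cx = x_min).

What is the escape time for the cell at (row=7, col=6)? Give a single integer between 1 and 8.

Answer: 2

Derivation:
z_0 = 0 + 0i, c = 0.9900 + -0.4600i
Iter 1: z = 0.9900 + -0.4600i, |z|^2 = 1.1917
Iter 2: z = 1.7585 + -1.3708i, |z|^2 = 4.9714
Escaped at iteration 2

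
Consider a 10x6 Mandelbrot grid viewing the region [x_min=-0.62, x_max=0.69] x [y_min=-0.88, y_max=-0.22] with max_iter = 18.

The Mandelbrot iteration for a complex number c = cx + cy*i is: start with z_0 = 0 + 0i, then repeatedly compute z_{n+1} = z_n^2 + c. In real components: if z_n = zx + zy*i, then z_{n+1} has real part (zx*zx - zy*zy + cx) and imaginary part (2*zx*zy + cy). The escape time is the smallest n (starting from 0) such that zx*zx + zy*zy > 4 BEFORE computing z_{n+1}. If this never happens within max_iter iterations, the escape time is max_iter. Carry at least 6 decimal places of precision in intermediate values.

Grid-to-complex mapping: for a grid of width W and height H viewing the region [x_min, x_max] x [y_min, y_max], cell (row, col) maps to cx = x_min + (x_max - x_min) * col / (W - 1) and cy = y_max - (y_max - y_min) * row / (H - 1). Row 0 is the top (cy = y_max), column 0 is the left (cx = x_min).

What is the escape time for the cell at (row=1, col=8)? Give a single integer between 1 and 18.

z_0 = 0 + 0i, c = 0.5444 + -0.3520i
Iter 1: z = 0.5444 + -0.3520i, |z|^2 = 0.4203
Iter 2: z = 0.7170 + -0.7353i, |z|^2 = 1.0547
Iter 3: z = 0.5178 + -1.4063i, |z|^2 = 2.2460
Iter 4: z = -1.1652 + -1.8085i, |z|^2 = 4.6284
Escaped at iteration 4

Answer: 4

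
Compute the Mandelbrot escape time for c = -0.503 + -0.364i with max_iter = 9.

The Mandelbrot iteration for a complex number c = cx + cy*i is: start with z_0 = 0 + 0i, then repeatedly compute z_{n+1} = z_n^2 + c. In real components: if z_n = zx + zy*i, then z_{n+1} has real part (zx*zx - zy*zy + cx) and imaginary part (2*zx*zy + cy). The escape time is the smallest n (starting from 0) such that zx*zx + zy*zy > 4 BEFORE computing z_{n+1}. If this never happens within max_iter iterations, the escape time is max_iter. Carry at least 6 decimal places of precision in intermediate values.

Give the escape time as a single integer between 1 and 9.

z_0 = 0 + 0i, c = -0.5030 + -0.3640i
Iter 1: z = -0.5030 + -0.3640i, |z|^2 = 0.3855
Iter 2: z = -0.3825 + 0.0022i, |z|^2 = 0.1463
Iter 3: z = -0.3567 + -0.3657i, |z|^2 = 0.2610
Iter 4: z = -0.5095 + -0.1031i, |z|^2 = 0.2702
Iter 5: z = -0.2541 + -0.2589i, |z|^2 = 0.1316
Iter 6: z = -0.5055 + -0.2324i, |z|^2 = 0.3095
Iter 7: z = -0.3015 + -0.1290i, |z|^2 = 0.1076
Iter 8: z = -0.4287 + -0.2862i, |z|^2 = 0.2657

Answer: 9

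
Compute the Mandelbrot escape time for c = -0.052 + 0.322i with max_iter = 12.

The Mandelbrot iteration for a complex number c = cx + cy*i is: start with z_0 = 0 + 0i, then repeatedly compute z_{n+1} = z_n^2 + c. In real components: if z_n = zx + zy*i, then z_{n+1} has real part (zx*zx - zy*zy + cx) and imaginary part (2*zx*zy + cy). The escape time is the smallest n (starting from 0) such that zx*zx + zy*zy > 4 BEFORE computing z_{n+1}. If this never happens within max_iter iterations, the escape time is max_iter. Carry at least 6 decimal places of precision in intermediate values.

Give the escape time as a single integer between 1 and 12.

Answer: 12

Derivation:
z_0 = 0 + 0i, c = -0.0520 + 0.3220i
Iter 1: z = -0.0520 + 0.3220i, |z|^2 = 0.1064
Iter 2: z = -0.1530 + 0.2885i, |z|^2 = 0.1066
Iter 3: z = -0.1118 + 0.2337i, |z|^2 = 0.0671
Iter 4: z = -0.0941 + 0.2697i, |z|^2 = 0.0816
Iter 5: z = -0.1159 + 0.2712i, |z|^2 = 0.0870
Iter 6: z = -0.1121 + 0.2591i, |z|^2 = 0.0797
Iter 7: z = -0.1066 + 0.2639i, |z|^2 = 0.0810
Iter 8: z = -0.1103 + 0.2658i, |z|^2 = 0.0828
Iter 9: z = -0.1105 + 0.2634i, |z|^2 = 0.0816
Iter 10: z = -0.1092 + 0.2638i, |z|^2 = 0.0815
Iter 11: z = -0.1097 + 0.2644i, |z|^2 = 0.0819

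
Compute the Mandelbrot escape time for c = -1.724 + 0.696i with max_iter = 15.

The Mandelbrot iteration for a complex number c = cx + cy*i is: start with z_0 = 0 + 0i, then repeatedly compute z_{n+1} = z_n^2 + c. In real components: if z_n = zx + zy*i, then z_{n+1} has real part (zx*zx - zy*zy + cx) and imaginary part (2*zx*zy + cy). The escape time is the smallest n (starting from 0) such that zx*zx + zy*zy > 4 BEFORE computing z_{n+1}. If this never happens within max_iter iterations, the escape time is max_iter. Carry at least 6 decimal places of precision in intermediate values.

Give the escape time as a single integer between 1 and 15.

Answer: 3

Derivation:
z_0 = 0 + 0i, c = -1.7240 + 0.6960i
Iter 1: z = -1.7240 + 0.6960i, |z|^2 = 3.4566
Iter 2: z = 0.7638 + -1.7038i, |z|^2 = 3.4863
Iter 3: z = -4.0436 + -1.9066i, |z|^2 = 19.9861
Escaped at iteration 3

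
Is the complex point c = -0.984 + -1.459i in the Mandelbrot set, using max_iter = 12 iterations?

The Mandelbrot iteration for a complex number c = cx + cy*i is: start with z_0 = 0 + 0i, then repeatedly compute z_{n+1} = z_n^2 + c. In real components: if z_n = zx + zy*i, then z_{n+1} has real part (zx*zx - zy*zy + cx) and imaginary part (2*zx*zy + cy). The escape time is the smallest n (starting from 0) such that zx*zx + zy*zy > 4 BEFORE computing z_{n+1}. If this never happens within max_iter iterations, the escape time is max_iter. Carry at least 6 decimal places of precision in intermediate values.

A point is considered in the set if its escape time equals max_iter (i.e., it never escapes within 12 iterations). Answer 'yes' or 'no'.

z_0 = 0 + 0i, c = -0.9840 + -1.4590i
Iter 1: z = -0.9840 + -1.4590i, |z|^2 = 3.0969
Iter 2: z = -2.1444 + 1.4123i, |z|^2 = 6.5932
Escaped at iteration 2

Answer: no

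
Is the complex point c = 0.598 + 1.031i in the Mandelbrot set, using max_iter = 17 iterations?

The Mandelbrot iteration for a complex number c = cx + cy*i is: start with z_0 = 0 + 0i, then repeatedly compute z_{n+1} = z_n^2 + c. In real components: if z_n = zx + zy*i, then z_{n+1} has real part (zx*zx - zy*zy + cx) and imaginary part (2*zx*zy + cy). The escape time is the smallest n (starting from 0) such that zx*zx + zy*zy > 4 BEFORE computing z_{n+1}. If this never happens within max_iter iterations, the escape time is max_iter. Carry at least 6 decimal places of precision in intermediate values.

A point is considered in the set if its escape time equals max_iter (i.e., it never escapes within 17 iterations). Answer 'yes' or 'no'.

z_0 = 0 + 0i, c = 0.5980 + 1.0310i
Iter 1: z = 0.5980 + 1.0310i, |z|^2 = 1.4206
Iter 2: z = -0.1074 + 2.2641i, |z|^2 = 5.1376
Escaped at iteration 2

Answer: no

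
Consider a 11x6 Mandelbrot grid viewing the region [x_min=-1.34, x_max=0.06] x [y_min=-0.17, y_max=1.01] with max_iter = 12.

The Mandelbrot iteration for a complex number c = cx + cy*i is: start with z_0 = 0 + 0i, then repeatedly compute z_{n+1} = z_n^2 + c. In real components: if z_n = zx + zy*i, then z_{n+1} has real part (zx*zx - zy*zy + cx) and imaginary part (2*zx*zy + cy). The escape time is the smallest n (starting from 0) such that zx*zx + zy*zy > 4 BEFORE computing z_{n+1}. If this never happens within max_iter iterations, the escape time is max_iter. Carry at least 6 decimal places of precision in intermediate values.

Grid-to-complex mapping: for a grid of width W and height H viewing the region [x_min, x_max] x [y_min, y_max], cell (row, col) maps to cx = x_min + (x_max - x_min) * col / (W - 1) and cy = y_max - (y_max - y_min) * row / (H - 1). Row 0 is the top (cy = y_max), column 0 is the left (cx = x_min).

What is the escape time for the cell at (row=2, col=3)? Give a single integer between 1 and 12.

Answer: 5

Derivation:
z_0 = 0 + 0i, c = -0.9200 + 0.5380i
Iter 1: z = -0.9200 + 0.5380i, |z|^2 = 1.1358
Iter 2: z = -0.3630 + -0.4519i, |z|^2 = 0.3360
Iter 3: z = -0.9924 + 0.8661i, |z|^2 = 1.7351
Iter 4: z = -0.6853 + -1.1812i, |z|^2 = 1.8647
Iter 5: z = -1.8455 + 2.1568i, |z|^2 = 8.0579
Escaped at iteration 5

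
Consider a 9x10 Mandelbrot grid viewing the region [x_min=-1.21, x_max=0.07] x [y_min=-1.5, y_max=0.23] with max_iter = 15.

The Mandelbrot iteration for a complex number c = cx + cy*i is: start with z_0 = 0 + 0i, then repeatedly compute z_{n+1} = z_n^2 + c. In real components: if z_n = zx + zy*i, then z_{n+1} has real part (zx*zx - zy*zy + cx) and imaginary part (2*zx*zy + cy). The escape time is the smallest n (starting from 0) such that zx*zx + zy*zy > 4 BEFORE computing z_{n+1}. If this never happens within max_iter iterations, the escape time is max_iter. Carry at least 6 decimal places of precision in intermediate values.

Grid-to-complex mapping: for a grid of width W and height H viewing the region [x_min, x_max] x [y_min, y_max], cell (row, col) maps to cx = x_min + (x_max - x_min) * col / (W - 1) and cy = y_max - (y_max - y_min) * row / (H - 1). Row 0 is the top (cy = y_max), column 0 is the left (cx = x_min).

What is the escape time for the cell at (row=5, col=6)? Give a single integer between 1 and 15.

z_0 = 0 + 0i, c = -0.2500 + -0.7311i
Iter 1: z = -0.2500 + -0.7311i, |z|^2 = 0.5970
Iter 2: z = -0.7220 + -0.3656i, |z|^2 = 0.6549
Iter 3: z = 0.1377 + -0.2032i, |z|^2 = 0.0603
Iter 4: z = -0.2723 + -0.7871i, |z|^2 = 0.6937
Iter 5: z = -0.7953 + -0.3024i, |z|^2 = 0.7240
Iter 6: z = 0.2911 + -0.2501i, |z|^2 = 0.1473
Iter 7: z = -0.2278 + -0.8767i, |z|^2 = 0.8205
Iter 8: z = -0.9667 + -0.3316i, |z|^2 = 1.0445
Iter 9: z = 0.5746 + -0.0899i, |z|^2 = 0.3382
Iter 10: z = 0.0721 + -0.8344i, |z|^2 = 0.7015
Iter 11: z = -0.9411 + -0.8514i, |z|^2 = 1.6104
Iter 12: z = -0.0892 + 0.8713i, |z|^2 = 0.7671
Iter 13: z = -1.0012 + -0.8865i, |z|^2 = 1.7882
Iter 14: z = -0.0336 + 1.0440i, |z|^2 = 1.0910

Answer: 15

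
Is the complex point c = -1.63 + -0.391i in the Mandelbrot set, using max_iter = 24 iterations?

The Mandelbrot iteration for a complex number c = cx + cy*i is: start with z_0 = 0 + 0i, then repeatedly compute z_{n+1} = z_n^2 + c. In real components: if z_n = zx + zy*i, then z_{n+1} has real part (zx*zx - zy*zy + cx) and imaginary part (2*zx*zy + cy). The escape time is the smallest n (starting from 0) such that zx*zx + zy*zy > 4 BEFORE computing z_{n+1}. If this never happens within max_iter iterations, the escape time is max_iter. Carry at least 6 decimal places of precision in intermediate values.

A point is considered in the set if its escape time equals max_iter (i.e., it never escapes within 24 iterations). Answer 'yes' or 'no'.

Answer: no

Derivation:
z_0 = 0 + 0i, c = -1.6300 + -0.3910i
Iter 1: z = -1.6300 + -0.3910i, |z|^2 = 2.8098
Iter 2: z = 0.8740 + 0.8837i, |z|^2 = 1.5448
Iter 3: z = -1.6469 + 1.1537i, |z|^2 = 4.0434
Escaped at iteration 3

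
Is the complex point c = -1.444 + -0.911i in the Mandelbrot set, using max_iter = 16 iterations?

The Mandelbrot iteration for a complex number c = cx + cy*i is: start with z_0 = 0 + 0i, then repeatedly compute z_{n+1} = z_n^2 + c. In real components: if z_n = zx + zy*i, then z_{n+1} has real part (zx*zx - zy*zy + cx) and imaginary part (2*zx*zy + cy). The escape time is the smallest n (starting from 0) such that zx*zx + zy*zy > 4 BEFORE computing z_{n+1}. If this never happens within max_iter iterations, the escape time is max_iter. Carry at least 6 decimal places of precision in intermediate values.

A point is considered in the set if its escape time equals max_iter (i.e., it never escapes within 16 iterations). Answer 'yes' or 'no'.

z_0 = 0 + 0i, c = -1.4440 + -0.9110i
Iter 1: z = -1.4440 + -0.9110i, |z|^2 = 2.9151
Iter 2: z = -0.1888 + 1.7200i, |z|^2 = 2.9939
Iter 3: z = -4.3667 + -1.5604i, |z|^2 = 21.5025
Escaped at iteration 3

Answer: no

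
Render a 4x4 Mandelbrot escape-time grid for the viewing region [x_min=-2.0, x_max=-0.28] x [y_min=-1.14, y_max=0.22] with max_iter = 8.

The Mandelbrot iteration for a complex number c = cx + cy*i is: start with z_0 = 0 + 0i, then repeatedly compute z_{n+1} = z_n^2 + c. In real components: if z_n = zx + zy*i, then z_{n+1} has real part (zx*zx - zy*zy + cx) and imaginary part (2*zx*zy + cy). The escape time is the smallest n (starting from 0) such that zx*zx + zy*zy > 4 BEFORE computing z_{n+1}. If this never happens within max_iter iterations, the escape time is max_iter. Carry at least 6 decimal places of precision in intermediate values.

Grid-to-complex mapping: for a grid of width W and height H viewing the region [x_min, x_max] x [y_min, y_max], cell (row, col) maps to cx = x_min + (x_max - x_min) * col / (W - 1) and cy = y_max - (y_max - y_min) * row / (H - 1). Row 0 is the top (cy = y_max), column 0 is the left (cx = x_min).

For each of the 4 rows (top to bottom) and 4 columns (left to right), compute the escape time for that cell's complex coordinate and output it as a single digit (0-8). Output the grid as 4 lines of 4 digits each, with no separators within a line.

Answer: 1588
1588
1348
1234

Derivation:
(row=0, col=0): c = -2.0000 + 0.2200i → escape time 1
(row=0, col=1): c = -1.4267 + 0.2200i → escape time 5
(row=0, col=2): c = -0.8533 + 0.2200i → escape time 8
(row=0, col=3): c = -0.2800 + 0.2200i → escape time 8
(row=1, col=0): c = -2.0000 + -0.2333i → escape time 1
(row=1, col=1): c = -1.4267 + -0.2333i → escape time 5
(row=1, col=2): c = -0.8533 + -0.2333i → escape time 8
(row=1, col=3): c = -0.2800 + -0.2333i → escape time 8
(row=2, col=0): c = -2.0000 + -0.6867i → escape time 1
(row=2, col=1): c = -1.4267 + -0.6867i → escape time 3
(row=2, col=2): c = -0.8533 + -0.6867i → escape time 4
(row=2, col=3): c = -0.2800 + -0.6867i → escape time 8
(row=3, col=0): c = -2.0000 + -1.1400i → escape time 1
(row=3, col=1): c = -1.4267 + -1.1400i → escape time 2
(row=3, col=2): c = -0.8533 + -1.1400i → escape time 3
(row=3, col=3): c = -0.2800 + -1.1400i → escape time 4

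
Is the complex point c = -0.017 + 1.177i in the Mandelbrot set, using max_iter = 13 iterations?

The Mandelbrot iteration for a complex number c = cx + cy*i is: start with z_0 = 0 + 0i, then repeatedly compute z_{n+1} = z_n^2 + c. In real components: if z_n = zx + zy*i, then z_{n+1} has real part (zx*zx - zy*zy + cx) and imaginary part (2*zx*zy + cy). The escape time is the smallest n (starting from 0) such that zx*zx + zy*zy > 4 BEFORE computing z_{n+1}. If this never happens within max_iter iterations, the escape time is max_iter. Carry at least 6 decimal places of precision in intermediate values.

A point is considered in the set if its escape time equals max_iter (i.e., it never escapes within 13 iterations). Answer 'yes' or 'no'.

Answer: no

Derivation:
z_0 = 0 + 0i, c = -0.0170 + 1.1770i
Iter 1: z = -0.0170 + 1.1770i, |z|^2 = 1.3856
Iter 2: z = -1.4020 + 1.1370i, |z|^2 = 3.2584
Iter 3: z = 0.6560 + -2.0112i, |z|^2 = 4.4752
Escaped at iteration 3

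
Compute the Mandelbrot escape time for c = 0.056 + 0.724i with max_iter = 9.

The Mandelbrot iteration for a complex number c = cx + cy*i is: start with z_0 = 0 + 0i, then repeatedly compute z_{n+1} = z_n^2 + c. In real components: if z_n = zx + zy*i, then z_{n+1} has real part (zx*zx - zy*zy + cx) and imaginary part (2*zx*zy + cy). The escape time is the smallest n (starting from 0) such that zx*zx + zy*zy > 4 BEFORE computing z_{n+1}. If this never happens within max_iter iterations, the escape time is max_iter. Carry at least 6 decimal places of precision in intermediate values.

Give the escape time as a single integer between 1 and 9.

z_0 = 0 + 0i, c = 0.0560 + 0.7240i
Iter 1: z = 0.0560 + 0.7240i, |z|^2 = 0.5273
Iter 2: z = -0.4650 + 0.8051i, |z|^2 = 0.8644
Iter 3: z = -0.3759 + -0.0248i, |z|^2 = 0.1419
Iter 4: z = 0.1967 + 0.7426i, |z|^2 = 0.5902
Iter 5: z = -0.4568 + 1.0161i, |z|^2 = 1.2412
Iter 6: z = -0.7678 + -0.2044i, |z|^2 = 0.6314
Iter 7: z = 0.6038 + 1.0379i, |z|^2 = 1.4418
Iter 8: z = -0.6567 + 1.9774i, |z|^2 = 4.3413
Escaped at iteration 8

Answer: 8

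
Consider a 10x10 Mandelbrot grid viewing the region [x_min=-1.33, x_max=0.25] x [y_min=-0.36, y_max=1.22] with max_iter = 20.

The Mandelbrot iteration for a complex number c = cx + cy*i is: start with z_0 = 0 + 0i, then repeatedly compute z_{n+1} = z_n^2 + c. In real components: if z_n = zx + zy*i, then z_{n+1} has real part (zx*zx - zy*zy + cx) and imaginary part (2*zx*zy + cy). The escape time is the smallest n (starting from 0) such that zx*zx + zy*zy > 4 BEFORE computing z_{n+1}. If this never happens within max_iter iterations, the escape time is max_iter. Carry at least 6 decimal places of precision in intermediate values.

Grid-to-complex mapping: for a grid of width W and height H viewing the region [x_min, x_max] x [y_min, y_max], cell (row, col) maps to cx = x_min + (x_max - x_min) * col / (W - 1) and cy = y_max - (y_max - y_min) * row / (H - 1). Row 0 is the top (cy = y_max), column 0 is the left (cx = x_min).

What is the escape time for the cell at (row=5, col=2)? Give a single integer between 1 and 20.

z_0 = 0 + 0i, c = -0.9789 + 0.3422i
Iter 1: z = -0.9789 + 0.3422i, |z|^2 = 1.0753
Iter 2: z = -0.1378 + -0.3278i, |z|^2 = 0.1264
Iter 3: z = -1.0673 + 0.4325i, |z|^2 = 1.3263
Iter 4: z = -0.0268 + -0.5811i, |z|^2 = 0.3384
Iter 5: z = -1.3159 + 0.3733i, |z|^2 = 1.8709
Iter 6: z = 0.6133 + -0.6403i, |z|^2 = 0.7861
Iter 7: z = -1.0128 + -0.4431i, |z|^2 = 1.2221
Iter 8: z = -0.1495 + 1.2398i, |z|^2 = 1.5594
Iter 9: z = -2.4936 + -0.0285i, |z|^2 = 6.2188
Escaped at iteration 9

Answer: 9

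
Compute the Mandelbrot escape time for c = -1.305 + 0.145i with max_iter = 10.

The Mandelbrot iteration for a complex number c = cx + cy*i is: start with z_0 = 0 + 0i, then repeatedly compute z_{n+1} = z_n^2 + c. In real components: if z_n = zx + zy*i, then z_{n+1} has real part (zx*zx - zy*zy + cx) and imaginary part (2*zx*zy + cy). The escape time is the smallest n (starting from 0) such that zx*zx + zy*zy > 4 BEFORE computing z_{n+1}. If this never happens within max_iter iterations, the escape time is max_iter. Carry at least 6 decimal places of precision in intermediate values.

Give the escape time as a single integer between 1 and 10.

Answer: 10

Derivation:
z_0 = 0 + 0i, c = -1.3050 + 0.1450i
Iter 1: z = -1.3050 + 0.1450i, |z|^2 = 1.7240
Iter 2: z = 0.3770 + -0.2334i, |z|^2 = 0.1966
Iter 3: z = -1.2174 + -0.0310i, |z|^2 = 1.4830
Iter 4: z = 0.1760 + 0.2205i, |z|^2 = 0.0796
Iter 5: z = -1.3226 + 0.2226i, |z|^2 = 1.7990
Iter 6: z = 0.3948 + -0.4439i, |z|^2 = 0.3530
Iter 7: z = -1.3462 + -0.2056i, |z|^2 = 1.8545
Iter 8: z = 0.4650 + 0.6985i, |z|^2 = 0.7041
Iter 9: z = -1.5766 + 0.7945i, |z|^2 = 3.1171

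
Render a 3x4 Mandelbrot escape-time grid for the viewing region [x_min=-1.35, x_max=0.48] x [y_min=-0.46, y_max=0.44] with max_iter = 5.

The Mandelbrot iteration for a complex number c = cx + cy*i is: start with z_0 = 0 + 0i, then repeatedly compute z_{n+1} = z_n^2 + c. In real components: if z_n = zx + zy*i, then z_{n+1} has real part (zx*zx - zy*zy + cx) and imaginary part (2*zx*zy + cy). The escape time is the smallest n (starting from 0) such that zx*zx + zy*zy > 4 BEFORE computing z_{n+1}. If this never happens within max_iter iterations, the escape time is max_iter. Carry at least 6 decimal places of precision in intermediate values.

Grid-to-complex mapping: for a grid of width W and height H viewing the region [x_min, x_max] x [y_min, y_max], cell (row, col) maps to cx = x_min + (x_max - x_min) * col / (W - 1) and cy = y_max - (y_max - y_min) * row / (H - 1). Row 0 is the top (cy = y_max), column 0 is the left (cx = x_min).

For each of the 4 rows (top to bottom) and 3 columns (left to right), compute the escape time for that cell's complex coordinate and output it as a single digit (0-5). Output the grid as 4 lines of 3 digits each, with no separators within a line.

(row=0, col=0): c = -1.3500 + 0.4400i → escape time 4
(row=0, col=1): c = -0.4350 + 0.4400i → escape time 5
(row=0, col=2): c = 0.4800 + 0.4400i → escape time 5
(row=1, col=0): c = -1.3500 + 0.1400i → escape time 5
(row=1, col=1): c = -0.4350 + 0.1400i → escape time 5
(row=1, col=2): c = 0.4800 + 0.1400i → escape time 5
(row=2, col=0): c = -1.3500 + -0.1600i → escape time 5
(row=2, col=1): c = -0.4350 + -0.1600i → escape time 5
(row=2, col=2): c = 0.4800 + -0.1600i → escape time 5
(row=3, col=0): c = -1.3500 + -0.4600i → escape time 4
(row=3, col=1): c = -0.4350 + -0.4600i → escape time 5
(row=3, col=2): c = 0.4800 + -0.4600i → escape time 5

Answer: 455
555
555
455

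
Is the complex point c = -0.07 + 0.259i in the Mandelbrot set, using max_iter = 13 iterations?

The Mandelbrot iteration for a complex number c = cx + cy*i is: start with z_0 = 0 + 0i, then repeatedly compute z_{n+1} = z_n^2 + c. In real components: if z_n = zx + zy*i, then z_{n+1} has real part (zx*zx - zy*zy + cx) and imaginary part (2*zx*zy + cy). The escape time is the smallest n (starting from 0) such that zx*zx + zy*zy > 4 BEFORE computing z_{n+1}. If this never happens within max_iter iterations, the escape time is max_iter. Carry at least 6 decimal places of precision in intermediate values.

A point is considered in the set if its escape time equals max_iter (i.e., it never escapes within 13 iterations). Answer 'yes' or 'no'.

z_0 = 0 + 0i, c = -0.0700 + 0.2590i
Iter 1: z = -0.0700 + 0.2590i, |z|^2 = 0.0720
Iter 2: z = -0.1322 + 0.2227i, |z|^2 = 0.0671
Iter 3: z = -0.1021 + 0.2001i, |z|^2 = 0.0505
Iter 4: z = -0.0996 + 0.2181i, |z|^2 = 0.0575
Iter 5: z = -0.1077 + 0.2155i, |z|^2 = 0.0580
Iter 6: z = -0.1049 + 0.2126i, |z|^2 = 0.0562
Iter 7: z = -0.1042 + 0.2144i, |z|^2 = 0.0568
Iter 8: z = -0.1051 + 0.2143i, |z|^2 = 0.0570
Iter 9: z = -0.1049 + 0.2139i, |z|^2 = 0.0568
Iter 10: z = -0.1048 + 0.2141i, |z|^2 = 0.0568
Iter 11: z = -0.1049 + 0.2141i, |z|^2 = 0.0569
Iter 12: z = -0.1049 + 0.2141i, |z|^2 = 0.0568
Did not escape in 13 iterations → in set

Answer: yes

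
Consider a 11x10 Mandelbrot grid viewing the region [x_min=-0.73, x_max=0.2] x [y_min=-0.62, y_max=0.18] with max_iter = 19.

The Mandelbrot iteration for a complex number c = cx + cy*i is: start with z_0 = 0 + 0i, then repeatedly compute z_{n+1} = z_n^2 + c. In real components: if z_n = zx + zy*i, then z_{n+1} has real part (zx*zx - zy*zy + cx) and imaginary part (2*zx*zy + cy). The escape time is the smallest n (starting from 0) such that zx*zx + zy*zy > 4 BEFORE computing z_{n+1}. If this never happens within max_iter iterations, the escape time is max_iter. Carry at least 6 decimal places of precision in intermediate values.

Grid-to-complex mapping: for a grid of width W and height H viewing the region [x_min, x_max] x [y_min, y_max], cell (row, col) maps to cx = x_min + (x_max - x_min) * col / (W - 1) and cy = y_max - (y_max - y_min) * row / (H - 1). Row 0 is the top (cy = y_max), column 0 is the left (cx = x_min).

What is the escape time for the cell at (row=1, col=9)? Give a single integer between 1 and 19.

Answer: 19

Derivation:
z_0 = 0 + 0i, c = 0.1070 + 0.0911i
Iter 1: z = 0.1070 + 0.0911i, |z|^2 = 0.0198
Iter 2: z = 0.1101 + 0.1106i, |z|^2 = 0.0244
Iter 3: z = 0.1069 + 0.1155i, |z|^2 = 0.0248
Iter 4: z = 0.1051 + 0.1158i, |z|^2 = 0.0245
Iter 5: z = 0.1046 + 0.1155i, |z|^2 = 0.0243
Iter 6: z = 0.1046 + 0.1153i, |z|^2 = 0.0242
Iter 7: z = 0.1047 + 0.1152i, |z|^2 = 0.0242
Iter 8: z = 0.1047 + 0.1152i, |z|^2 = 0.0242
Iter 9: z = 0.1047 + 0.1152i, |z|^2 = 0.0242
Iter 10: z = 0.1047 + 0.1152i, |z|^2 = 0.0242
Iter 11: z = 0.1047 + 0.1152i, |z|^2 = 0.0242
Iter 12: z = 0.1047 + 0.1152i, |z|^2 = 0.0242
Iter 13: z = 0.1047 + 0.1152i, |z|^2 = 0.0242
Iter 14: z = 0.1047 + 0.1152i, |z|^2 = 0.0242
Iter 15: z = 0.1047 + 0.1152i, |z|^2 = 0.0242
Iter 16: z = 0.1047 + 0.1152i, |z|^2 = 0.0242
Iter 17: z = 0.1047 + 0.1152i, |z|^2 = 0.0242
Iter 18: z = 0.1047 + 0.1152i, |z|^2 = 0.0242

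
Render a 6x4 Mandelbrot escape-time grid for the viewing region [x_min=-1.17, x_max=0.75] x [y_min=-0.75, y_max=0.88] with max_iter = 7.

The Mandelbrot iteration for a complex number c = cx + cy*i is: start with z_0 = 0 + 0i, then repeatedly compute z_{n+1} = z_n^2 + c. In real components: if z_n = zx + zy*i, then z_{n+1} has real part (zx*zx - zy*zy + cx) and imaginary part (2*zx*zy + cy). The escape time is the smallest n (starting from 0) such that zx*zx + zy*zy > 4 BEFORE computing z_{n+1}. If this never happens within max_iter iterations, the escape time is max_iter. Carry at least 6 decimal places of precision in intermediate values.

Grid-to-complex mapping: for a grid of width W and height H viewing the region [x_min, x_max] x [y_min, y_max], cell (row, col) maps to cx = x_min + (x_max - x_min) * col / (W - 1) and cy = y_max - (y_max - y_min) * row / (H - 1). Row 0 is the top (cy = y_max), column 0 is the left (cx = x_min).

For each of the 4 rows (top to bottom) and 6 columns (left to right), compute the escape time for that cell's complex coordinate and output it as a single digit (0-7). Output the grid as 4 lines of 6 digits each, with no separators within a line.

(row=0, col=0): c = -1.1700 + 0.8800i → escape time 3
(row=0, col=1): c = -0.7860 + 0.8800i → escape time 4
(row=0, col=2): c = -0.4020 + 0.8800i → escape time 5
(row=0, col=3): c = -0.0180 + 0.8800i → escape time 7
(row=0, col=4): c = 0.3660 + 0.8800i → escape time 4
(row=0, col=5): c = 0.7500 + 0.8800i → escape time 2
(row=1, col=0): c = -1.1700 + 0.3367i → escape time 7
(row=1, col=1): c = -0.7860 + 0.3367i → escape time 7
(row=1, col=2): c = -0.4020 + 0.3367i → escape time 7
(row=1, col=3): c = -0.0180 + 0.3367i → escape time 7
(row=1, col=4): c = 0.3660 + 0.3367i → escape time 7
(row=1, col=5): c = 0.7500 + 0.3367i → escape time 3
(row=2, col=0): c = -1.1700 + -0.2067i → escape time 7
(row=2, col=1): c = -0.7860 + -0.2067i → escape time 7
(row=2, col=2): c = -0.4020 + -0.2067i → escape time 7
(row=2, col=3): c = -0.0180 + -0.2067i → escape time 7
(row=2, col=4): c = 0.3660 + -0.2067i → escape time 7
(row=2, col=5): c = 0.7500 + -0.2067i → escape time 3
(row=3, col=0): c = -1.1700 + -0.7500i → escape time 3
(row=3, col=1): c = -0.7860 + -0.7500i → escape time 4
(row=3, col=2): c = -0.4020 + -0.7500i → escape time 7
(row=3, col=3): c = -0.0180 + -0.7500i → escape time 7
(row=3, col=4): c = 0.3660 + -0.7500i → escape time 5
(row=3, col=5): c = 0.7500 + -0.7500i → escape time 2

Answer: 345742
777773
777773
347752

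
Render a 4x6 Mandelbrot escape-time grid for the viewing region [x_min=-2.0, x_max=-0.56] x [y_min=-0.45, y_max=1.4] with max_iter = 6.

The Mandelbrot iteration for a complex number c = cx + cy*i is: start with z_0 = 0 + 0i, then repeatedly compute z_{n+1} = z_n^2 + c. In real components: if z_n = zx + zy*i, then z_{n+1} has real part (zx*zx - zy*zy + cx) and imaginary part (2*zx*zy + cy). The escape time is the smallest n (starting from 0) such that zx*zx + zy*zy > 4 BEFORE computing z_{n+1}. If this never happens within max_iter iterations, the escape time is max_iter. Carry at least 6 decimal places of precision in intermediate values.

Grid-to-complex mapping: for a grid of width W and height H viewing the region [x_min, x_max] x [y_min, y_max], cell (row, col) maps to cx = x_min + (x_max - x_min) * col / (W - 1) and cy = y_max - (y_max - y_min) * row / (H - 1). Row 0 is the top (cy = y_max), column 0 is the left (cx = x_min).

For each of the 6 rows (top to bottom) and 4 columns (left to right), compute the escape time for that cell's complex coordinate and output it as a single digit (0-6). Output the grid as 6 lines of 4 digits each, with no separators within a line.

(row=0, col=0): c = -2.0000 + 1.4000i → escape time 1
(row=0, col=1): c = -1.5200 + 1.4000i → escape time 1
(row=0, col=2): c = -1.0400 + 1.4000i → escape time 2
(row=0, col=3): c = -0.5600 + 1.4000i → escape time 2
(row=1, col=0): c = -2.0000 + 1.0300i → escape time 1
(row=1, col=1): c = -1.5200 + 1.0300i → escape time 2
(row=1, col=2): c = -1.0400 + 1.0300i → escape time 3
(row=1, col=3): c = -0.5600 + 1.0300i → escape time 4
(row=2, col=0): c = -2.0000 + 0.6600i → escape time 1
(row=2, col=1): c = -1.5200 + 0.6600i → escape time 3
(row=2, col=2): c = -1.0400 + 0.6600i → escape time 4
(row=2, col=3): c = -0.5600 + 0.6600i → escape time 6
(row=3, col=0): c = -2.0000 + 0.2900i → escape time 1
(row=3, col=1): c = -1.5200 + 0.2900i → escape time 5
(row=3, col=2): c = -1.0400 + 0.2900i → escape time 6
(row=3, col=3): c = -0.5600 + 0.2900i → escape time 6
(row=4, col=0): c = -2.0000 + -0.0800i → escape time 1
(row=4, col=1): c = -1.5200 + -0.0800i → escape time 6
(row=4, col=2): c = -1.0400 + -0.0800i → escape time 6
(row=4, col=3): c = -0.5600 + -0.0800i → escape time 6
(row=5, col=0): c = -2.0000 + -0.4500i → escape time 1
(row=5, col=1): c = -1.5200 + -0.4500i → escape time 3
(row=5, col=2): c = -1.0400 + -0.4500i → escape time 5
(row=5, col=3): c = -0.5600 + -0.4500i → escape time 6

Answer: 1122
1234
1346
1566
1666
1356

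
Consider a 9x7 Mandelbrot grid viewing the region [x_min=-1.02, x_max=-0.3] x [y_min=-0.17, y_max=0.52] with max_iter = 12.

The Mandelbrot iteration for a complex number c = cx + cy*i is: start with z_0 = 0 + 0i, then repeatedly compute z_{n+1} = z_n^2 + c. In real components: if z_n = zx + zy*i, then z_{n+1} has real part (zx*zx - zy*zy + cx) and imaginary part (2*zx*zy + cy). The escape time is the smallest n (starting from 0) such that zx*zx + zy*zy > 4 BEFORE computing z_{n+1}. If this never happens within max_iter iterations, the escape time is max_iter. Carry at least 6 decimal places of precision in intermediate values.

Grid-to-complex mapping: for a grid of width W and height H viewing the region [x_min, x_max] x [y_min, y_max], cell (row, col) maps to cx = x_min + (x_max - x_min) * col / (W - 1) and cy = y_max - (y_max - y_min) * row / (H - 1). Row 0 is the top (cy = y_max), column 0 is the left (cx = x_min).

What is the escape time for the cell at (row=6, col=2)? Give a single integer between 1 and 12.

z_0 = 0 + 0i, c = -0.8400 + -0.1700i
Iter 1: z = -0.8400 + -0.1700i, |z|^2 = 0.7345
Iter 2: z = -0.1633 + 0.1156i, |z|^2 = 0.0400
Iter 3: z = -0.8267 + -0.2078i, |z|^2 = 0.7266
Iter 4: z = -0.1997 + 0.1735i, |z|^2 = 0.0700
Iter 5: z = -0.8302 + -0.2393i, |z|^2 = 0.7465
Iter 6: z = -0.2080 + 0.2274i, |z|^2 = 0.0950
Iter 7: z = -0.8484 + -0.2646i, |z|^2 = 0.7898
Iter 8: z = -0.1902 + 0.2790i, |z|^2 = 0.1140
Iter 9: z = -0.8816 + -0.2761i, |z|^2 = 0.8535
Iter 10: z = -0.1389 + 0.3169i, |z|^2 = 0.1197
Iter 11: z = -0.9211 + -0.2581i, |z|^2 = 0.9150

Answer: 12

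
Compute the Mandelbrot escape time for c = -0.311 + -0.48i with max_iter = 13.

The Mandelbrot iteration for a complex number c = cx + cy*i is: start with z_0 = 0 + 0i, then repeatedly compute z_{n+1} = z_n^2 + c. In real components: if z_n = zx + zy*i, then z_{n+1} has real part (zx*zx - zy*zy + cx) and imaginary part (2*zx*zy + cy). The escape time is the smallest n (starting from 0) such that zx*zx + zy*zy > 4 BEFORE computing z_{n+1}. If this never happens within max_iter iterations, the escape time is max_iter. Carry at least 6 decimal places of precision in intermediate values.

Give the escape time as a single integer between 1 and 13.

z_0 = 0 + 0i, c = -0.3110 + -0.4800i
Iter 1: z = -0.3110 + -0.4800i, |z|^2 = 0.3271
Iter 2: z = -0.4447 + -0.1814i, |z|^2 = 0.2307
Iter 3: z = -0.1462 + -0.3186i, |z|^2 = 0.1229
Iter 4: z = -0.3912 + -0.3868i, |z|^2 = 0.3027
Iter 5: z = -0.3076 + -0.1774i, |z|^2 = 0.1261
Iter 6: z = -0.2478 + -0.3709i, |z|^2 = 0.1990
Iter 7: z = -0.3871 + -0.2962i, |z|^2 = 0.2376
Iter 8: z = -0.2489 + -0.2507i, |z|^2 = 0.1248
Iter 9: z = -0.3119 + -0.3552i, |z|^2 = 0.2235
Iter 10: z = -0.3399 + -0.2584i, |z|^2 = 0.1823
Iter 11: z = -0.2622 + -0.3043i, |z|^2 = 0.1614
Iter 12: z = -0.3349 + -0.3204i, |z|^2 = 0.2148

Answer: 13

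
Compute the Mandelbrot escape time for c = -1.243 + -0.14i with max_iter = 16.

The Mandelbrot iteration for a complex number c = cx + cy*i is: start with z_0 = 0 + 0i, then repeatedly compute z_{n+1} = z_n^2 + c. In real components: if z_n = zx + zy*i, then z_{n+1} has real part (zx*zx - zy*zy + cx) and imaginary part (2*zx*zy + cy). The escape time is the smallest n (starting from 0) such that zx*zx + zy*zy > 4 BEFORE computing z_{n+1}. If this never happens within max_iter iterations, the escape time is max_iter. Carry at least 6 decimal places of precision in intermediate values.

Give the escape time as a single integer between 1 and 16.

Answer: 16

Derivation:
z_0 = 0 + 0i, c = -1.2430 + -0.1400i
Iter 1: z = -1.2430 + -0.1400i, |z|^2 = 1.5646
Iter 2: z = 0.2824 + 0.2080i, |z|^2 = 0.1231
Iter 3: z = -1.2065 + -0.0225i, |z|^2 = 1.4562
Iter 4: z = 0.2121 + -0.0858i, |z|^2 = 0.0524
Iter 5: z = -1.2053 + -0.1764i, |z|^2 = 1.4840
Iter 6: z = 0.1788 + 0.2852i, |z|^2 = 0.1133
Iter 7: z = -1.2924 + -0.0380i, |z|^2 = 1.6717
Iter 8: z = 0.4258 + -0.0417i, |z|^2 = 0.1831
Iter 9: z = -1.0634 + -0.1755i, |z|^2 = 1.1616
Iter 10: z = -0.1430 + 0.2333i, |z|^2 = 0.0749
Iter 11: z = -1.2770 + -0.2067i, |z|^2 = 1.6734
Iter 12: z = 0.3449 + 0.3879i, |z|^2 = 0.2695
Iter 13: z = -1.2745 + 0.1276i, |z|^2 = 1.6406
Iter 14: z = 0.3651 + -0.4653i, |z|^2 = 0.3498
Iter 15: z = -1.3262 + -0.4797i, |z|^2 = 1.9889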